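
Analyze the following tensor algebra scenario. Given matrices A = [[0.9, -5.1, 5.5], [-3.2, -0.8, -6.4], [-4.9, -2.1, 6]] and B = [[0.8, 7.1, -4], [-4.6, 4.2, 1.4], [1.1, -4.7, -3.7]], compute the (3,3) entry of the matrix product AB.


(AB)_{ij} = sum_k A_{ik} B_{kj}.
For i=3, j=3:
A_{31} * B_{13} = -4.9 * -4 = 19.6
A_{32} * B_{23} = -2.1 * 1.4 = -2.94
A_{33} * B_{33} = 6 * -3.7 = -22.2
Sum = 19.6 + -2.94 + -22.2 = -5.54

-5.54


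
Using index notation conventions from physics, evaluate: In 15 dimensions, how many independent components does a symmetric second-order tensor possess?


A symmetric rank-2 tensor in d dimensions has d(d+1)/2 independent components.
d = 15
d(d+1)/2 = 15 * 16 / 2 = 240 / 2 = 120

120


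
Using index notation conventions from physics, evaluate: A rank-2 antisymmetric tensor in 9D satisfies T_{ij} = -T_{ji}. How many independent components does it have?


An antisymmetric rank-2 tensor satisfies A_{ij} = -A_{ji}, so diagonal entries are zero.
The independent components are the upper-triangular entries: C(n, 2) = n(n-1)/2.
n = 9
C(9, 2) = 9 * 8 / 2 = 72 / 2 = 36

36


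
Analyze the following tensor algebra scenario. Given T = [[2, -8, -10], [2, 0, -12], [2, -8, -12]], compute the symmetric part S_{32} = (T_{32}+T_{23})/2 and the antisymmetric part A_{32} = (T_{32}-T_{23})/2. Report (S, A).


T_{32} = -8
T_{23} = -12
S_{32} = (-8 + -12)/2 = -20/2 = -10
A_{32} = (-8 - -12)/2 = 4/2 = 2
Check: S + A = -10 + 2 = -8 = T_{32}.

(-10, 2)


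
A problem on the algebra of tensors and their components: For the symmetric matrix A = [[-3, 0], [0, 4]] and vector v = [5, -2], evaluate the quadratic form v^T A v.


First compute Av:
(Av)_1 = -3*5 + 0*-2 = -15
(Av)_2 = 0*5 + 4*-2 = -8
Av = [-15, -8]
Then v^T (Av) = 5*-15 + -2*-8
= -75 + 16 = -59

-59


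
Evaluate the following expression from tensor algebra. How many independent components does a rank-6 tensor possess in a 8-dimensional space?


The number of components of a rank-r tensor in d dimensions is d^r.
Here d = 8 and r = 6.
8^6 = 262144

262144


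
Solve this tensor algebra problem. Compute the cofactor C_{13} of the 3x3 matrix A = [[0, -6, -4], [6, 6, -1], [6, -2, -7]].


To find cofactor C_{13}, delete row 1 and column 3.
The resulting 2x2 submatrix is: [[6, 6], [6, -2]]
Minor M_{13} = 6*-2 - 6*6
  = -12 - 36 = -48
Sign = (-1)^(1+3) = (-1)^4 = 1
Cofactor C_{13} = 1 * -48 = -48

-48


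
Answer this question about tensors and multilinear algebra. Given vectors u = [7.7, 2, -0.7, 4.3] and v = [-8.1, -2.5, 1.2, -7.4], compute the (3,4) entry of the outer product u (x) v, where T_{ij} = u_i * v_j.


The outer product entry T_{ij} = u_i * v_j.
We need i=3, j=4.
u_3 = -0.7, v_4 = -7.4
T_{3,4} = -0.7 * -7.4 = 5.18

5.18


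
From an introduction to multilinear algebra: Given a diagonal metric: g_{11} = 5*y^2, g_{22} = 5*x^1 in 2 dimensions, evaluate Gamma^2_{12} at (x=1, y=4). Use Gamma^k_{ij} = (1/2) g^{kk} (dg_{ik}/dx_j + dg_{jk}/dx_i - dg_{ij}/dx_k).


For a diagonal metric, Gamma^k_{ij} = (1/2) g^{kk} (dg_{ik}/dx_j + dg_{jk}/dx_i - dg_{ij}/dx_k).
The metric is diagonal, so g_{ab} = 0 for a != b.
At the given point: g_{11} = 80, g_{22} = 5
g^{22} = 1/5
dg_{12}/dx_2 = 0 (off-diagonal)
dg_{22}/dx_1 = dg_{22}/dx_1 = 5
dg_{12}/dx_2 = 0 (off-diagonal)
Numerator = 0 + 5 - 0 = 5
Gamma^2_{12} = 5 / (2 * 5) = 1/2

1/2


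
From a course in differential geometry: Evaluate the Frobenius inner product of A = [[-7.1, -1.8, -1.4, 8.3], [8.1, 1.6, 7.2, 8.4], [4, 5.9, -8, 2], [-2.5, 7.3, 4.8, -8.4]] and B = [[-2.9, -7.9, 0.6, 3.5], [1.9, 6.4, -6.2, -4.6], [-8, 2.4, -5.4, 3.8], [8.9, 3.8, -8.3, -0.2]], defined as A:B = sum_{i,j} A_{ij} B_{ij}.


A:B = sum over all i,j of A_{ij} * B_{ij}.
Row 1: -7.1*-2.9=20.59, -1.8*-7.9=14.22, -1.4*0.6=-0.84, 8.3*3.5=29.05 => row sum = 63.02
Row 2: 8.1*1.9=15.39, 1.6*6.4=10.24, 7.2*-6.2=-44.64, 8.4*-4.6=-38.64 => row sum = -57.65
Row 3: 4*-8=-32, 5.9*2.4=14.16, -8*-5.4=43.2, 2*3.8=7.6 => row sum = 32.96
Row 4: -2.5*8.9=-22.25, 7.3*3.8=27.74, 4.8*-8.3=-39.84, -8.4*-0.2=1.68 => row sum = -32.67
Total = 63.02 + -57.65 + 32.96 + -32.67 = 5.66

5.66


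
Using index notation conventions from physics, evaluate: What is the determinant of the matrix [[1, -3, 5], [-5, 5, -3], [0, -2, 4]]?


Expanding along the first row, det(A) = a11*M_11 - a12*M_12 + a13*M_13, where M_1j is the (1,j) minor.
Minor M_11 = 5*4 - -3*-2 = 14
Minor M_12 = -5*4 - -3*0 = -20
Minor M_13 = -5*-2 - 5*0 = 10
det = 1*(14) - -3*(-20) + 5*(10)
    = 14 - 60 + 50
    = 4

4


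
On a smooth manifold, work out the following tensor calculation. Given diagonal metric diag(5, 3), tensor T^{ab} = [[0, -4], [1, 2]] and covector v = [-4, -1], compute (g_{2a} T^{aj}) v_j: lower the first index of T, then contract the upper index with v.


Step 1: lower the first index. For a diagonal metric, g_{ia} T^{aj} = g_{ii} T^{ij} (no sum on i).
g_{22} = 3
S_2{}^1 = 3 * T^{21} = 3 * 1 = 3
S_2{}^2 = 3 * T^{22} = 3 * 2 = 6
Step 2: contract S_2{}^j with v_j.
S_2{}^1 * v_1 = 3 * -4 = -12
S_2{}^2 * v_2 = 6 * -1 = -6
Result = -12 + -6 = -18

-18


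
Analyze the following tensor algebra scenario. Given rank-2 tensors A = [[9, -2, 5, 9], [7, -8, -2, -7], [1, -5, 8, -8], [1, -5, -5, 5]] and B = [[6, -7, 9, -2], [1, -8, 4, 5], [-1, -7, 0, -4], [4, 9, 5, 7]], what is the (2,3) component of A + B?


Tensor addition is component-wise: (A + B)_{ij} = A_{ij} + B_{ij}.
A_{23} = -2
B_{23} = 4
(A + B)_{23} = -2 + 4 = 2

2


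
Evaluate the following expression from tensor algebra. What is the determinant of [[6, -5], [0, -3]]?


For a 2x2 matrix [[a, b], [c, d]], det = a*d - b*c.
a = 6, b = -5, c = 0, d = -3
a*d = 6 * -3 = -18
b*c = -5 * 0 = 0
det = -18 - 0 = -18

-18


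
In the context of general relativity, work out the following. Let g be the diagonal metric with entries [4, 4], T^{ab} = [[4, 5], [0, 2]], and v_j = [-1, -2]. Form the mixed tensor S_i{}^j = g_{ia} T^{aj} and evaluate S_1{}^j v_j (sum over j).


Step 1: lower the first index. For a diagonal metric, g_{ia} T^{aj} = g_{ii} T^{ij} (no sum on i).
g_{11} = 4
S_1{}^1 = 4 * T^{11} = 4 * 4 = 16
S_1{}^2 = 4 * T^{12} = 4 * 5 = 20
Step 2: contract S_1{}^j with v_j.
S_1{}^1 * v_1 = 16 * -1 = -16
S_1{}^2 * v_2 = 20 * -2 = -40
Result = -16 + -40 = -56

-56


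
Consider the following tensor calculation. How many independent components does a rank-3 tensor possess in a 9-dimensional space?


The number of components of a rank-r tensor in d dimensions is d^r.
Here d = 9 and r = 3.
9^3 = 729

729


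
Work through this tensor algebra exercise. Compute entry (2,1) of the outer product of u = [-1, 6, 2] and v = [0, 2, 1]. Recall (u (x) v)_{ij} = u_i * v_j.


The outer product entry T_{ij} = u_i * v_j.
We need i=2, j=1.
u_2 = 6, v_1 = 0
T_{2,1} = 6 * 0 = 0

0


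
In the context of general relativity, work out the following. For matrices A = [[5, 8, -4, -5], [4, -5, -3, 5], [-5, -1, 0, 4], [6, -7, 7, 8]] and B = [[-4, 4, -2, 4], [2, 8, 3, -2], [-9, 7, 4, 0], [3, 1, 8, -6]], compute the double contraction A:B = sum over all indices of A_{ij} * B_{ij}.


A:B = sum over all i,j of A_{ij} * B_{ij}.
Row 1: 5*-4=-20, 8*4=32, -4*-2=8, -5*4=-20 => row sum = 0
Row 2: 4*2=8, -5*8=-40, -3*3=-9, 5*-2=-10 => row sum = -51
Row 3: -5*-9=45, -1*7=-7, 0*4=0, 4*0=0 => row sum = 38
Row 4: 6*3=18, -7*1=-7, 7*8=56, 8*-6=-48 => row sum = 19
Total = 0 + -51 + 38 + 19 = 6

6


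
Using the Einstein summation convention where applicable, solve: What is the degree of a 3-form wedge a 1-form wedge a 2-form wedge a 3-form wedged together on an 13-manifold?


The degree of a wedge product is the sum of the degrees of the individual forms.
Degrees: 3, 1, 2, 3
Total degree = 3 + 1 + 2 + 3 = 9

9


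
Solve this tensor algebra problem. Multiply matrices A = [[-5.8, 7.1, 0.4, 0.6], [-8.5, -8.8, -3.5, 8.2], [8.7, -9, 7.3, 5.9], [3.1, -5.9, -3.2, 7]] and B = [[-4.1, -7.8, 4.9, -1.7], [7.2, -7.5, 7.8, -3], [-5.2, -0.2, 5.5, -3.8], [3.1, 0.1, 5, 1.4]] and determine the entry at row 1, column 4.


(AB)_{ij} = sum_k A_{ik} B_{kj}.
For i=1, j=4:
A_{11} * B_{14} = -5.8 * -1.7 = 9.86
A_{12} * B_{24} = 7.1 * -3 = -21.3
A_{13} * B_{34} = 0.4 * -3.8 = -1.52
A_{14} * B_{44} = 0.6 * 1.4 = 0.84
Sum = 9.86 + -21.3 + -1.52 + 0.84 = -12.12

-12.12


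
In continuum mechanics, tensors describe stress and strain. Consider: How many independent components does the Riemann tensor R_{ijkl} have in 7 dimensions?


The Riemann tensor in d dimensions has d^2(d^2 - 1)/12 independent components.
d = 7, so d^2 = 49
d^2 - 1 = 48
d^2(d^2 - 1) = 49 * 48 = 2352
Divide by 12: 2352 / 12 = 196

196


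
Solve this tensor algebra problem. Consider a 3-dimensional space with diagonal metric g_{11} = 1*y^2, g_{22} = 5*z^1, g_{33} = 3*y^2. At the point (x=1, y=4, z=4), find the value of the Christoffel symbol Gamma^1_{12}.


For a diagonal metric, Gamma^k_{ij} = (1/2) g^{kk} (dg_{ik}/dx_j + dg_{jk}/dx_i - dg_{ij}/dx_k).
The metric is diagonal, so g_{ab} = 0 for a != b.
At the given point: g_{11} = 16, g_{22} = 20, g_{33} = 48
g^{11} = 1/16
dg_{11}/dx_2 = dg_{11}/dx_2 = 8
dg_{21}/dx_1 = 0 (off-diagonal)
dg_{12}/dx_1 = 0 (off-diagonal)
Numerator = 8 + 0 - 0 = 8
Gamma^1_{12} = 8 / (2 * 16) = 1/4

1/4


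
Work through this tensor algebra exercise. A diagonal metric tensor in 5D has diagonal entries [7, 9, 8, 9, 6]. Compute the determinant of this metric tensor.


For a diagonal metric, the determinant is the product of diagonal entries.
Diagonal entries: 7, 9, 8, 9, 6
det(g) = 7 * 9 * 8 * 9 * 6 = 27216

27216


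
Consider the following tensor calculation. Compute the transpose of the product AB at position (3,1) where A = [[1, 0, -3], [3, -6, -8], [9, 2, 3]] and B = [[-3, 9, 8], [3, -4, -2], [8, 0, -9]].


(AB)^T_{ij} = (AB)_{ji} = sum_k A_{jk} B_{ki}.
For i=3, j=1 we need (AB)_{13}:
A_{11} * B_{13} = 1 * 8 = 8
A_{12} * B_{23} = 0 * -2 = 0
A_{13} * B_{33} = -3 * -9 = 27
Sum = 8 + 0 + 27 = 35

35


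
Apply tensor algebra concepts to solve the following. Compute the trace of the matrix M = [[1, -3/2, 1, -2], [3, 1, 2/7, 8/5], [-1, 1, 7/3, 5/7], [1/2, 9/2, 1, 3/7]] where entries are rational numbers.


The trace is the sum of diagonal entries.
Diagonal: M[1,1] = 1, M[2,2] = 1, M[3,3] = 7/3, M[4,4] = 3/7
Tr(M) = 1 + 1 + 7/3 + 3/7
Computing step by step:
After adding M[1,1]: 1
After adding M[2,2]: 2
After adding M[3,3]: 13/3
After adding M[4,4]: 100/21
Tr(M) = 100/21

100/21


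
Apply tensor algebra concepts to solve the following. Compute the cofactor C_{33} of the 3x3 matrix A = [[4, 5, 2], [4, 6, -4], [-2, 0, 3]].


To find cofactor C_{33}, delete row 3 and column 3.
The resulting 2x2 submatrix is: [[4, 5], [4, 6]]
Minor M_{33} = 4*6 - 5*4
  = 24 - 20 = 4
Sign = (-1)^(3+3) = (-1)^6 = 1
Cofactor C_{33} = 1 * 4 = 4

4


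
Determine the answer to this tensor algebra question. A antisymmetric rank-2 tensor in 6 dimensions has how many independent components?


A antisymmetric rank-2 tensor in d dimensions has d(d-1)/2 independent components.
d = 6
d(d-1)/2 = 6 * 5 / 2 = 30 / 2 = 15

15


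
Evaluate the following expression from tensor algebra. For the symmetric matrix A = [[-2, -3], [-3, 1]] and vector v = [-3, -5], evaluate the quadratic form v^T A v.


First compute Av:
(Av)_1 = -2*-3 + -3*-5 = 21
(Av)_2 = -3*-3 + 1*-5 = 4
Av = [21, 4]
Then v^T (Av) = -3*21 + -5*4
= -63 + -20 = -83

-83


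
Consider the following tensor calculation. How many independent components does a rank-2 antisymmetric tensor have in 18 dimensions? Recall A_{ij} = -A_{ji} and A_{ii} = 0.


An antisymmetric rank-2 tensor satisfies A_{ij} = -A_{ji}, so diagonal entries are zero.
The independent components are the upper-triangular entries: C(n, 2) = n(n-1)/2.
n = 18
C(18, 2) = 18 * 17 / 2 = 306 / 2 = 153

153


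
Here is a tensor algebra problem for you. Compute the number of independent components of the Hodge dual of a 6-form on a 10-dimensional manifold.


The Hodge dual of a p-form on an n-dimensional manifold is an (n-p)-form.
n = 10, p = 6, so dual degree = 10 - 6 = 4
The number of components is C(n, n-p) = C(10, 4) = 210

210


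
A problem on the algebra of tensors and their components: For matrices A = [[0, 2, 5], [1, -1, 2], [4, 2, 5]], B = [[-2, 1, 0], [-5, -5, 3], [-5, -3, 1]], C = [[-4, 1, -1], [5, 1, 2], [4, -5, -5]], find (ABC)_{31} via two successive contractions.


(ABC)_{31} = sum_m (AB)_{3m} C_{m1}. First compute row 3 of AB.
(AB)_{31} = 4*-2 + 2*-5 + 5*-5 = -43
(AB)_{32} = 4*1 + 2*-5 + 5*-3 = -21
(AB)_{33} = 4*0 + 2*3 + 5*1 = 11
Now contract with column 1 of C:
(AB)_{31} * C_{11} = -43 * -4 = 172
(AB)_{32} * C_{21} = -21 * 5 = -105
(AB)_{33} * C_{31} = 11 * 4 = 44
(ABC)_{31} = 172 + -105 + 44 = 111

111


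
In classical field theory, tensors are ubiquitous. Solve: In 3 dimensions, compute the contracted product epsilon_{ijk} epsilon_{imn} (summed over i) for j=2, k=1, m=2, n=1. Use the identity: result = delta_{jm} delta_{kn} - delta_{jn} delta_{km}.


Using the identity: epsilon_{ijk} epsilon_{imn} = delta_{jm} delta_{kn} - delta_{jn} delta_{km}.
delta_{22} = 1
delta_{11} = 1
delta_{21} = 0
delta_{12} = 0
Result = 1 * 1 - 0 * 0 = 1 - 0 = 1

1


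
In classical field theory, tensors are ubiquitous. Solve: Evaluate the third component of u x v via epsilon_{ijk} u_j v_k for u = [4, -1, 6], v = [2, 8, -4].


(u x v)_3 = sum_{j,k} epsilon_{3jk} u_j v_k. Only permutations of (1,2,3) contribute; the two non-zero terms are:
eps_{312} u_1 v_2 = 1 * 4 * 8 = 32
eps_{321} u_2 v_1 = -1 * -1 * 2 = 2
(u x v)_3 = 34

34


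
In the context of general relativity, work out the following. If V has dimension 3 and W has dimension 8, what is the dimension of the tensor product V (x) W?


The dimension of a tensor product is the product of dimensions.
dim(V) = 3, dim(W) = 8
dim(V (x) W) = 3 * 8 = 24

24


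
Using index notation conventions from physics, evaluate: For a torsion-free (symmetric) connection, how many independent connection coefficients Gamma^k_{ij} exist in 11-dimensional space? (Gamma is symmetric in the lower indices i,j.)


Christoffel symbols Gamma^k_{ij} are symmetric in i,j, so there are d * d(d+1)/2 independent symbols.
d = 11
d(d+1)/2 = 11 * 12 / 2 = 66
Total = 11 * 66 = 726

726


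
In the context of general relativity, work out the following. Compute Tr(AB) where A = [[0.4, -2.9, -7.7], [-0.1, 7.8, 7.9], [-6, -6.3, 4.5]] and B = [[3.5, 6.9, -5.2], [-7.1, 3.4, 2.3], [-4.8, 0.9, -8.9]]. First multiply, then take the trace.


Tr(AB) = sum_i (AB)_{ii} where (AB)_{ii} = sum_k A_{ik} B_{ki}.
(AB)_{11} = 0.4*3.5 + -2.9*-7.1 + -7.7*-4.8 = 58.95
(AB)_{22} = -0.1*6.9 + 7.8*3.4 + 7.9*0.9 = 32.94
(AB)_{33} = -6*-5.2 + -6.3*2.3 + 4.5*-8.9 = -23.34
Tr(AB) = 58.95 + 32.94 + -23.34 = 68.55

68.55


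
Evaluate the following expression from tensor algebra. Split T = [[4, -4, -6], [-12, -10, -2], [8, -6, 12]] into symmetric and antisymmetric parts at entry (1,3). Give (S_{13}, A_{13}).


T_{13} = -6
T_{31} = 8
S_{13} = (-6 + 8)/2 = 2/2 = 1
A_{13} = (-6 - 8)/2 = -14/2 = -7
Check: S + A = 1 + -7 = -6 = T_{13}.

(1, -7)


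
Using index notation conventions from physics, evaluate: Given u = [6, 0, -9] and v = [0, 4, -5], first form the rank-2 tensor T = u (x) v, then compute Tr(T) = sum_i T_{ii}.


The outer product gives T_{ij} = u_i v_j.
The trace (contraction) is Tr(T) = sum_i T_{ii} = sum_i u_i v_i.
Diagonal entries:
T_{11} = u_1 * v_1 = 6 * 0 = 0
T_{22} = u_2 * v_2 = 0 * 4 = 0
T_{33} = u_3 * v_3 = -9 * -5 = 45
Tr(T) = 0 + 0 + 45 = 45

45


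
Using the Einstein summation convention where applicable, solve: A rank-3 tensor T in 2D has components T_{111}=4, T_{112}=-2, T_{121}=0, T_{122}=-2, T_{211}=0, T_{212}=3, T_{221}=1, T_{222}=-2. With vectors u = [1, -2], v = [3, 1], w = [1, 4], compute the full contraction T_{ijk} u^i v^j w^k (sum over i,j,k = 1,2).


S = sum over i,j,k of T_{ijk} u_i v_j w_k. Expanding all 8 terms:
T_{111}*u_1*v_1*w_1 = 4*1*3*1 = 12  (running total: 12)
T_{112}*u_1*v_1*w_2 = -2*1*3*4 = -24  (running total: -12)
T_{121}*u_1*v_2*w_1 = 0*1*1*1 = 0  (running total: -12)
T_{122}*u_1*v_2*w_2 = -2*1*1*4 = -8  (running total: -20)
T_{211}*u_2*v_1*w_1 = 0*-2*3*1 = 0  (running total: -20)
T_{212}*u_2*v_1*w_2 = 3*-2*3*4 = -72  (running total: -92)
T_{221}*u_2*v_2*w_1 = 1*-2*1*1 = -2  (running total: -94)
T_{222}*u_2*v_2*w_2 = -2*-2*1*4 = 16  (running total: -78)
S = -78

-78


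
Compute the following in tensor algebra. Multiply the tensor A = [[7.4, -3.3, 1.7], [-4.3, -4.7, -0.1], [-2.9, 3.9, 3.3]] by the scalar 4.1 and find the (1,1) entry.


Scalar multiplication: (cA)_{ij} = c * A_{ij}.
c = 4.1
A_{11} = 7.4
(cA)_{11} = 4.1 * 7.4 = 30.34

30.34


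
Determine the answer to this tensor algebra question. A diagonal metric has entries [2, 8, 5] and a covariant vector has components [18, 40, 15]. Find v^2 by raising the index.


To raise an index with a diagonal metric: v^i = v_i / g_{ii}.
For index 2: v_2 = 40, g_{22} = 8
v^2 = 40 / 8 = 5

5


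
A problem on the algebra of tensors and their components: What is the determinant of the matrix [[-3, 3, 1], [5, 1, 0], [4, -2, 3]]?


Expanding along the first row, det(A) = a11*M_11 - a12*M_12 + a13*M_13, where M_1j is the (1,j) minor.
Minor M_11 = 1*3 - 0*-2 = 3
Minor M_12 = 5*3 - 0*4 = 15
Minor M_13 = 5*-2 - 1*4 = -14
det = -3*(3) - 3*(15) + 1*(-14)
    = -9 - 45 + -14
    = -68

-68


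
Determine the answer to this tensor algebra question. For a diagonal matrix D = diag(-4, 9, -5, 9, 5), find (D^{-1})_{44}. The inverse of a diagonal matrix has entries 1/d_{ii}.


For a diagonal matrix, the inverse has entries (D^{-1})_{ii} = 1/d_{ii}.
The diagonal entries are: d_{11} = -4, d_{22} = 9, d_{33} = -5, d_{44} = 9, d_{55} = 5
We need (D^{-1})_{44} = 1/d_{44} = 1/9 = 1/9

1/9


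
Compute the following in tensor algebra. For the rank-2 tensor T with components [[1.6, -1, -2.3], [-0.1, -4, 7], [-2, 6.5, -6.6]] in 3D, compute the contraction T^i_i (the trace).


The contraction (trace) of a rank-2 tensor is the sum of its diagonal elements.
Diagonal entries: A[1,1] = 1.6, A[2,2] = -4, A[3,3] = -6.6
Tr(A) = 1.6 + -4 + -6.6 = -9

-9


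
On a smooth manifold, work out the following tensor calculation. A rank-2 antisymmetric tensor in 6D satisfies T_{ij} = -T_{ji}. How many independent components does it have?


An antisymmetric rank-2 tensor satisfies A_{ij} = -A_{ji}, so diagonal entries are zero.
The independent components are the upper-triangular entries: C(n, 2) = n(n-1)/2.
n = 6
C(6, 2) = 6 * 5 / 2 = 30 / 2 = 15

15


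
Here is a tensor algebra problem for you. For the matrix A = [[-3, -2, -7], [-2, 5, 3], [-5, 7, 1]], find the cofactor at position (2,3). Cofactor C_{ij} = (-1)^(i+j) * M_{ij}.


To find cofactor C_{23}, delete row 2 and column 3.
The resulting 2x2 submatrix is: [[-3, -2], [-5, 7]]
Minor M_{23} = -3*7 - -2*-5
  = -21 - 10 = -31
Sign = (-1)^(2+3) = (-1)^5 = -1
Cofactor C_{23} = -1 * -31 = 31

31


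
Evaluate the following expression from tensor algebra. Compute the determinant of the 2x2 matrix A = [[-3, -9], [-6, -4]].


For a 2x2 matrix [[a, b], [c, d]], det = a*d - b*c.
a = -3, b = -9, c = -6, d = -4
a*d = -3 * -4 = 12
b*c = -9 * -6 = 54
det = 12 - 54 = -42

-42


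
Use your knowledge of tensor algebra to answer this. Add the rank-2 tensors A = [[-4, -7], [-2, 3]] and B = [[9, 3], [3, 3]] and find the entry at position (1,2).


Tensor addition is component-wise: (A + B)_{ij} = A_{ij} + B_{ij}.
A_{12} = -7
B_{12} = 3
(A + B)_{12} = -7 + 3 = -4

-4


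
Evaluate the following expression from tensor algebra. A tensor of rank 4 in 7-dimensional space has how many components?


The number of components of a rank-r tensor in d dimensions is d^r.
Here d = 7 and r = 4.
7^4 = 2401

2401


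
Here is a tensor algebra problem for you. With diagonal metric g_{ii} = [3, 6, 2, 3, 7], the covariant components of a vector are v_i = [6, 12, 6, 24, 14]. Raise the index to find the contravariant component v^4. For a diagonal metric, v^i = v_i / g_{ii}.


To raise an index with a diagonal metric: v^i = v_i / g_{ii}.
For index 4: v_4 = 24, g_{44} = 3
v^4 = 24 / 3 = 8

8


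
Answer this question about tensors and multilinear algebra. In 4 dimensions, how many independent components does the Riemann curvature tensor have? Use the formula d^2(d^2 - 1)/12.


The Riemann tensor in d dimensions has d^2(d^2 - 1)/12 independent components.
d = 4, so d^2 = 16
d^2 - 1 = 15
d^2(d^2 - 1) = 16 * 15 = 240
Divide by 12: 240 / 12 = 20

20


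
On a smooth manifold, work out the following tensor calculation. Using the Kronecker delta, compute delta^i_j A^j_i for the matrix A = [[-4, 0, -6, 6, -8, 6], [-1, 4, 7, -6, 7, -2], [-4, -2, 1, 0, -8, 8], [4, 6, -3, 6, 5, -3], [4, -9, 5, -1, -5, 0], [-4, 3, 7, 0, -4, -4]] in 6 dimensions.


The contraction (trace) of a rank-2 tensor is the sum of its diagonal elements.
Diagonal entries: A[1,1] = -4, A[2,2] = 4, A[3,3] = 1, A[4,4] = 6, A[5,5] = -5, A[6,6] = -4
Tr(A) = -4 + 4 + 1 + 6 + -5 + -4 = -2

-2


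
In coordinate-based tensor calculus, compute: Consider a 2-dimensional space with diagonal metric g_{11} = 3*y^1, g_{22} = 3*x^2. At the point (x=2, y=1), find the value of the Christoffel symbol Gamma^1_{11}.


For a diagonal metric, Gamma^k_{ij} = (1/2) g^{kk} (dg_{ik}/dx_j + dg_{jk}/dx_i - dg_{ij}/dx_k).
The metric is diagonal, so g_{ab} = 0 for a != b.
At the given point: g_{11} = 3, g_{22} = 12
g^{11} = 1/3
dg_{11}/dx_1 = dg_{11}/dx_1 = 0
dg_{11}/dx_1 = dg_{11}/dx_1 = 0
dg_{11}/dx_1 = dg_{11}/dx_1 = 0
Numerator = 0 + 0 - 0 = 0
Gamma^1_{11} = 0 / (2 * 3) = 0

0


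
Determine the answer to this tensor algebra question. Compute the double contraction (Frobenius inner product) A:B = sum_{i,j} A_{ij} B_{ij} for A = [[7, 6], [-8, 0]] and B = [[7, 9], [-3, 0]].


A:B = sum over all i,j of A_{ij} * B_{ij}.
Row 1: 7*7=49, 6*9=54 => row sum = 103
Row 2: -8*-3=24, 0*0=0 => row sum = 24
Total = 103 + 24 = 127

127


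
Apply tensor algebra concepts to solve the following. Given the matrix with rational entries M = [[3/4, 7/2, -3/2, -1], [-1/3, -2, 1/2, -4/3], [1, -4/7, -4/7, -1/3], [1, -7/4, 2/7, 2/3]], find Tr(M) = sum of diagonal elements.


The trace is the sum of diagonal entries.
Diagonal: M[1,1] = 3/4, M[2,2] = -2, M[3,3] = -4/7, M[4,4] = 2/3
Tr(M) = 3/4 + -2 + -4/7 + 2/3
Computing step by step:
After adding M[1,1]: 3/4
After adding M[2,2]: -5/4
After adding M[3,3]: -51/28
After adding M[4,4]: -97/84
Tr(M) = -97/84

-97/84


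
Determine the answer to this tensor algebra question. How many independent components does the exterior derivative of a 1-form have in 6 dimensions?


The exterior derivative of a p-form is a (p+1)-form.
Its number of independent components is C(n, p+1).
n = 6, p+1 = 2
C(6, 2) = 15

15


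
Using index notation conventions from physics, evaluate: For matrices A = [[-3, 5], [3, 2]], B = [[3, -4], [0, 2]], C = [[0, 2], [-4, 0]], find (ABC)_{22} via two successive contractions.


(ABC)_{22} = sum_m (AB)_{2m} C_{m2}. First compute row 2 of AB.
(AB)_{21} = 3*3 + 2*0 = 9
(AB)_{22} = 3*-4 + 2*2 = -8
Now contract with column 2 of C:
(AB)_{21} * C_{12} = 9 * 2 = 18
(AB)_{22} * C_{22} = -8 * 0 = 0
(ABC)_{22} = 18 + 0 = 18

18


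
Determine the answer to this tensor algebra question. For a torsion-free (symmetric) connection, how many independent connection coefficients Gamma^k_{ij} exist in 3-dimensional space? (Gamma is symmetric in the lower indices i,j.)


Christoffel symbols Gamma^k_{ij} are symmetric in i,j, so there are d * d(d+1)/2 independent symbols.
d = 3
d(d+1)/2 = 3 * 4 / 2 = 6
Total = 3 * 6 = 18

18


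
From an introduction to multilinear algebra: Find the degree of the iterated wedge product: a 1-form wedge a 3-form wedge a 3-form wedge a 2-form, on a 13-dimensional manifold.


The degree of a wedge product is the sum of the degrees of the individual forms.
Degrees: 1, 3, 3, 2
Total degree = 1 + 3 + 3 + 2 = 9

9


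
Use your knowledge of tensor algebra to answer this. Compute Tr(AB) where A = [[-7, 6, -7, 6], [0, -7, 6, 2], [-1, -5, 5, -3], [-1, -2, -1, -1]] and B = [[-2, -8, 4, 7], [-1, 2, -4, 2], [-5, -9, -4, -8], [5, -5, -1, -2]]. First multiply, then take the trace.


Tr(AB) = sum_i (AB)_{ii} where (AB)_{ii} = sum_k A_{ik} B_{ki}.
(AB)_{11} = -7*-2 + 6*-1 + -7*-5 + 6*5 = 73
(AB)_{22} = 0*-8 + -7*2 + 6*-9 + 2*-5 = -78
(AB)_{33} = -1*4 + -5*-4 + 5*-4 + -3*-1 = -1
(AB)_{44} = -1*7 + -2*2 + -1*-8 + -1*-2 = -1
Tr(AB) = 73 + -78 + -1 + -1 = -7

-7


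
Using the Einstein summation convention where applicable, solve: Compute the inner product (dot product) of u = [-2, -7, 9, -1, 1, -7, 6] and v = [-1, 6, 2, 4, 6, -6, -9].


The inner product u . v = sum of u_i * v_i.
Term-by-term: -2 * -1, -7 * 6, 9 * 2, -1 * 4, 1 * 6, -7 * -6, 6 * -9
Products: 2, -42, 18, -4, 6, 42, -54
Sum = 2 + -42 + 18 + -4 + 6 + 42 + -54 = -32

-32


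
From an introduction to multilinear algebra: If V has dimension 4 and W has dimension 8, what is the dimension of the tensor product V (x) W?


The dimension of a tensor product is the product of dimensions.
dim(V) = 4, dim(W) = 8
dim(V (x) W) = 4 * 8 = 32

32


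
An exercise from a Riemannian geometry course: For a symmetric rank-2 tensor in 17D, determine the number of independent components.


A symmetric rank-2 tensor in d dimensions has d(d+1)/2 independent components.
d = 17
d(d+1)/2 = 17 * 18 / 2 = 306 / 2 = 153

153


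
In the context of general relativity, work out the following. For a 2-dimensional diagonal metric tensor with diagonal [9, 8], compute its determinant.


For a diagonal metric, the determinant is the product of diagonal entries.
Diagonal entries: 9, 8
det(g) = 9 * 8 = 72

72


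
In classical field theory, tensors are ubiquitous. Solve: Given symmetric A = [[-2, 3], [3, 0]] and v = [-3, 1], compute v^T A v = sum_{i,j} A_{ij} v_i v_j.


First compute Av:
(Av)_1 = -2*-3 + 3*1 = 9
(Av)_2 = 3*-3 + 0*1 = -9
Av = [9, -9]
Then v^T (Av) = -3*9 + 1*-9
= -27 + -9 = -36

-36


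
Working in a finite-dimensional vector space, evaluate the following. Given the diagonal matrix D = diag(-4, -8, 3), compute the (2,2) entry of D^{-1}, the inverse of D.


For a diagonal matrix, the inverse has entries (D^{-1})_{ii} = 1/d_{ii}.
The diagonal entries are: d_{11} = -4, d_{22} = -8, d_{33} = 3
We need (D^{-1})_{22} = 1/d_{22} = 1/-8 = -1/8

-1/8


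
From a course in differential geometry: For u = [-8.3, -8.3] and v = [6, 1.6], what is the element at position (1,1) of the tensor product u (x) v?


The outer product entry T_{ij} = u_i * v_j.
We need i=1, j=1.
u_1 = -8.3, v_1 = 6
T_{1,1} = -8.3 * 6 = -49.8

-49.8


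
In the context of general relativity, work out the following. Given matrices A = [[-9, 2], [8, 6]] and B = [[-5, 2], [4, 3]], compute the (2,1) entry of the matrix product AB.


(AB)_{ij} = sum_k A_{ik} B_{kj}.
For i=2, j=1:
A_{21} * B_{11} = 8 * -5 = -40
A_{22} * B_{21} = 6 * 4 = 24
Sum = -40 + 24 = -16

-16


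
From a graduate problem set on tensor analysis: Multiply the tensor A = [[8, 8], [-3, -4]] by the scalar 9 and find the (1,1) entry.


Scalar multiplication: (cA)_{ij} = c * A_{ij}.
c = 9
A_{11} = 8
(cA)_{11} = 9 * 8 = 72

72


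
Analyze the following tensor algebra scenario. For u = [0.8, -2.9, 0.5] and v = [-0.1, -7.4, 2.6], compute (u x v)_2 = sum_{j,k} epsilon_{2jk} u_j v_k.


(u x v)_2 = sum_{j,k} epsilon_{2jk} u_j v_k. Only permutations of (1,2,3) contribute; the two non-zero terms are:
eps_{213} u_1 v_3 = -1 * 0.8 * 2.6 = -2.08
eps_{231} u_3 v_1 = 1 * 0.5 * -0.1 = -0.05
(u x v)_2 = -2.13

-2.13


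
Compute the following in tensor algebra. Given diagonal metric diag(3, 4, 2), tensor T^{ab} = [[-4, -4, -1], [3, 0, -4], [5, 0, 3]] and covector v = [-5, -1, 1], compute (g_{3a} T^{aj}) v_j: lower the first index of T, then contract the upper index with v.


Step 1: lower the first index. For a diagonal metric, g_{ia} T^{aj} = g_{ii} T^{ij} (no sum on i).
g_{33} = 2
S_3{}^1 = 2 * T^{31} = 2 * 5 = 10
S_3{}^2 = 2 * T^{32} = 2 * 0 = 0
S_3{}^3 = 2 * T^{33} = 2 * 3 = 6
Step 2: contract S_3{}^j with v_j.
S_3{}^1 * v_1 = 10 * -5 = -50
S_3{}^2 * v_2 = 0 * -1 = 0
S_3{}^3 * v_3 = 6 * 1 = 6
Result = -50 + 0 + 6 = -44

-44


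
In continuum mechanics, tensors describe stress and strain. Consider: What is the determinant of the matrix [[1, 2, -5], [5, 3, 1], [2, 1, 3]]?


Expanding along the first row, det(A) = a11*M_11 - a12*M_12 + a13*M_13, where M_1j is the (1,j) minor.
Minor M_11 = 3*3 - 1*1 = 8
Minor M_12 = 5*3 - 1*2 = 13
Minor M_13 = 5*1 - 3*2 = -1
det = 1*(8) - 2*(13) + -5*(-1)
    = 8 - 26 + 5
    = -13

-13


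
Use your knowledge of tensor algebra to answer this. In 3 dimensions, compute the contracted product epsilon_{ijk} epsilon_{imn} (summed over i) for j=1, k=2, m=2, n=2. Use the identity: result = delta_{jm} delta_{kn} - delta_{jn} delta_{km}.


Using the identity: epsilon_{ijk} epsilon_{imn} = delta_{jm} delta_{kn} - delta_{jn} delta_{km}.
delta_{12} = 0
delta_{22} = 1
delta_{12} = 0
delta_{22} = 1
Result = 0 * 1 - 0 * 1 = 0 - 0 = 0

0


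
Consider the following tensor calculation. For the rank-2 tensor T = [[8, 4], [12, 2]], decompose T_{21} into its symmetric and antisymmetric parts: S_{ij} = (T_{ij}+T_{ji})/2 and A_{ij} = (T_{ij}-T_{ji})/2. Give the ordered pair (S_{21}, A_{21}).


T_{21} = 12
T_{12} = 4
S_{21} = (12 + 4)/2 = 16/2 = 8
A_{21} = (12 - 4)/2 = 8/2 = 4
Check: S + A = 8 + 4 = 12 = T_{21}.

(8, 4)


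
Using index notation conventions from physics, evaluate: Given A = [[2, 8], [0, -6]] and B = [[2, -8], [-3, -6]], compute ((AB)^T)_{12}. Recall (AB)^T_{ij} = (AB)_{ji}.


(AB)^T_{ij} = (AB)_{ji} = sum_k A_{jk} B_{ki}.
For i=1, j=2 we need (AB)_{21}:
A_{21} * B_{11} = 0 * 2 = 0
A_{22} * B_{21} = -6 * -3 = 18
Sum = 0 + 18 = 18

18


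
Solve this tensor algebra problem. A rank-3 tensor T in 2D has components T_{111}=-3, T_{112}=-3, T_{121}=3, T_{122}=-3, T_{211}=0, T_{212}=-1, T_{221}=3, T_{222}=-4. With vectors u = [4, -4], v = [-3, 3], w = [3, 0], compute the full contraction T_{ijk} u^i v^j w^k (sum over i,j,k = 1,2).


S = sum over i,j,k of T_{ijk} u_i v_j w_k. Expanding all 8 terms:
T_{111}*u_1*v_1*w_1 = -3*4*-3*3 = 108  (running total: 108)
T_{112}*u_1*v_1*w_2 = -3*4*-3*0 = 0  (running total: 108)
T_{121}*u_1*v_2*w_1 = 3*4*3*3 = 108  (running total: 216)
T_{122}*u_1*v_2*w_2 = -3*4*3*0 = 0  (running total: 216)
T_{211}*u_2*v_1*w_1 = 0*-4*-3*3 = 0  (running total: 216)
T_{212}*u_2*v_1*w_2 = -1*-4*-3*0 = 0  (running total: 216)
T_{221}*u_2*v_2*w_1 = 3*-4*3*3 = -108  (running total: 108)
T_{222}*u_2*v_2*w_2 = -4*-4*3*0 = 0  (running total: 108)
S = 108

108


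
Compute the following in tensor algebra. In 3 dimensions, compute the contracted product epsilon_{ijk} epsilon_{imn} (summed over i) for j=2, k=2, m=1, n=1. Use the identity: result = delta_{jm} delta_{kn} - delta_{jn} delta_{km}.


Using the identity: epsilon_{ijk} epsilon_{imn} = delta_{jm} delta_{kn} - delta_{jn} delta_{km}.
delta_{21} = 0
delta_{21} = 0
delta_{21} = 0
delta_{21} = 0
Result = 0 * 0 - 0 * 0 = 0 - 0 = 0

0


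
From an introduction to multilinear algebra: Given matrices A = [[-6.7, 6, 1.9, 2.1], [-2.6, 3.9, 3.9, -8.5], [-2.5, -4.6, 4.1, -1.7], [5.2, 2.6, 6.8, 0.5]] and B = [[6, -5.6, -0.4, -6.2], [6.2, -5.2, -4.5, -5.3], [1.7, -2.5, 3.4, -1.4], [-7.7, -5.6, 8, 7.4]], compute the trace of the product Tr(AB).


Tr(AB) = sum_i (AB)_{ii} where (AB)_{ii} = sum_k A_{ik} B_{ki}.
(AB)_{11} = -6.7*6 + 6*6.2 + 1.9*1.7 + 2.1*-7.7 = -15.94
(AB)_{22} = -2.6*-5.6 + 3.9*-5.2 + 3.9*-2.5 + -8.5*-5.6 = 32.13
(AB)_{33} = -2.5*-0.4 + -4.6*-4.5 + 4.1*3.4 + -1.7*8 = 22.04
(AB)_{44} = 5.2*-6.2 + 2.6*-5.3 + 6.8*-1.4 + 0.5*7.4 = -51.84
Tr(AB) = -15.94 + 32.13 + 22.04 + -51.84 = -13.61

-13.61


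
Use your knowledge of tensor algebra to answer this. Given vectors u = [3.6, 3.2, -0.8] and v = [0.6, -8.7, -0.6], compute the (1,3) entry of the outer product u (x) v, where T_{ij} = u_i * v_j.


The outer product entry T_{ij} = u_i * v_j.
We need i=1, j=3.
u_1 = 3.6, v_3 = -0.6
T_{1,3} = 3.6 * -0.6 = -2.16

-2.16


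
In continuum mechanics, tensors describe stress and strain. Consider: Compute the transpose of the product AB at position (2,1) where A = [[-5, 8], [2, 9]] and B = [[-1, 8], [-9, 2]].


(AB)^T_{ij} = (AB)_{ji} = sum_k A_{jk} B_{ki}.
For i=2, j=1 we need (AB)_{12}:
A_{11} * B_{12} = -5 * 8 = -40
A_{12} * B_{22} = 8 * 2 = 16
Sum = -40 + 16 = -24

-24


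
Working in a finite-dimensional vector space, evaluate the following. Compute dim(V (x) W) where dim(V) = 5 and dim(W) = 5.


The dimension of a tensor product is the product of dimensions.
dim(V) = 5, dim(W) = 5
dim(V (x) W) = 5 * 5 = 25

25


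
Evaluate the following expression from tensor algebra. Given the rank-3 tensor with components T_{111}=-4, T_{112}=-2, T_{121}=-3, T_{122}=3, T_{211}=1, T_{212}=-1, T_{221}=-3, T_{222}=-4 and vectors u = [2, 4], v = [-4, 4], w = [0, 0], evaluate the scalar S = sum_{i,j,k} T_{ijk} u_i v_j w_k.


S = sum over i,j,k of T_{ijk} u_i v_j w_k. Expanding all 8 terms:
T_{111}*u_1*v_1*w_1 = -4*2*-4*0 = 0  (running total: 0)
T_{112}*u_1*v_1*w_2 = -2*2*-4*0 = 0  (running total: 0)
T_{121}*u_1*v_2*w_1 = -3*2*4*0 = 0  (running total: 0)
T_{122}*u_1*v_2*w_2 = 3*2*4*0 = 0  (running total: 0)
T_{211}*u_2*v_1*w_1 = 1*4*-4*0 = 0  (running total: 0)
T_{212}*u_2*v_1*w_2 = -1*4*-4*0 = 0  (running total: 0)
T_{221}*u_2*v_2*w_1 = -3*4*4*0 = 0  (running total: 0)
T_{222}*u_2*v_2*w_2 = -4*4*4*0 = 0  (running total: 0)
S = 0

0


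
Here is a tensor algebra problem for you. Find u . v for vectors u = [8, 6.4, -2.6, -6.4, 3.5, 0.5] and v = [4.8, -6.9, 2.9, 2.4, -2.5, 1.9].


The inner product u . v = sum of u_i * v_i.
Term-by-term: 8 * 4.8, 6.4 * -6.9, -2.6 * 2.9, -6.4 * 2.4, 3.5 * -2.5, 0.5 * 1.9
Products: 38.4, -44.16, -7.54, -15.36, -8.75, 0.95
Sum = 38.4 + -44.16 + -7.54 + -15.36 + -8.75 + 0.95 = -36.46

-36.46


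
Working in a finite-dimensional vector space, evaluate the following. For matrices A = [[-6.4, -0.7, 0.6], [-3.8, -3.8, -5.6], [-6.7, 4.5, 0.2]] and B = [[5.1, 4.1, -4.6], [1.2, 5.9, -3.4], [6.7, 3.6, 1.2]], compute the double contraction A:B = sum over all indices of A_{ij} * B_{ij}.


A:B = sum over all i,j of A_{ij} * B_{ij}.
Row 1: -6.4*5.1=-32.64, -0.7*4.1=-2.87, 0.6*-4.6=-2.76 => row sum = -38.27
Row 2: -3.8*1.2=-4.56, -3.8*5.9=-22.42, -5.6*-3.4=19.04 => row sum = -7.94
Row 3: -6.7*6.7=-44.89, 4.5*3.6=16.2, 0.2*1.2=0.24 => row sum = -28.45
Total = -38.27 + -7.94 + -28.45 = -74.66

-74.66


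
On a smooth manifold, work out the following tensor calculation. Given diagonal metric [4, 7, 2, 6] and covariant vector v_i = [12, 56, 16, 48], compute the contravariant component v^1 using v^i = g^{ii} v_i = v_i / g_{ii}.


To raise an index with a diagonal metric: v^i = v_i / g_{ii}.
For index 1: v_1 = 12, g_{11} = 4
v^1 = 12 / 4 = 3

3


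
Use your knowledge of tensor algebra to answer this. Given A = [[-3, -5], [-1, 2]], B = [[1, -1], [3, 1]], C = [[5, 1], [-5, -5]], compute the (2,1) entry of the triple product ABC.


(ABC)_{21} = sum_m (AB)_{2m} C_{m1}. First compute row 2 of AB.
(AB)_{21} = -1*1 + 2*3 = 5
(AB)_{22} = -1*-1 + 2*1 = 3
Now contract with column 1 of C:
(AB)_{21} * C_{11} = 5 * 5 = 25
(AB)_{22} * C_{21} = 3 * -5 = -15
(ABC)_{21} = 25 + -15 = 10

10


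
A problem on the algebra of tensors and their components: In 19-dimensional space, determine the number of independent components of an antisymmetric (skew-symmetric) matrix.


An antisymmetric rank-2 tensor satisfies A_{ij} = -A_{ji}, so diagonal entries are zero.
The independent components are the upper-triangular entries: C(n, 2) = n(n-1)/2.
n = 19
C(19, 2) = 19 * 18 / 2 = 342 / 2 = 171

171


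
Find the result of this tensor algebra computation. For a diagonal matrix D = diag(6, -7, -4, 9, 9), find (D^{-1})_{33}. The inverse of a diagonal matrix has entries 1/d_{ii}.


For a diagonal matrix, the inverse has entries (D^{-1})_{ii} = 1/d_{ii}.
The diagonal entries are: d_{11} = 6, d_{22} = -7, d_{33} = -4, d_{44} = 9, d_{55} = 9
We need (D^{-1})_{33} = 1/d_{33} = 1/-4 = -1/4

-1/4


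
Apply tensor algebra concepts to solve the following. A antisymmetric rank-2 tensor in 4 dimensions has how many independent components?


A antisymmetric rank-2 tensor in d dimensions has d(d-1)/2 independent components.
d = 4
d(d-1)/2 = 4 * 3 / 2 = 12 / 2 = 6

6


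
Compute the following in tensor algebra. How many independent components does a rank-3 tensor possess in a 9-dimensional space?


The number of components of a rank-r tensor in d dimensions is d^r.
Here d = 9 and r = 3.
9^3 = 729

729


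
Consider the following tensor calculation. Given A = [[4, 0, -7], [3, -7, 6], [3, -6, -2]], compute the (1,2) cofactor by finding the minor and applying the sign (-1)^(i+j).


To find cofactor C_{12}, delete row 1 and column 2.
The resulting 2x2 submatrix is: [[3, 6], [3, -2]]
Minor M_{12} = 3*-2 - 6*3
  = -6 - 18 = -24
Sign = (-1)^(1+2) = (-1)^3 = -1
Cofactor C_{12} = -1 * -24 = 24

24


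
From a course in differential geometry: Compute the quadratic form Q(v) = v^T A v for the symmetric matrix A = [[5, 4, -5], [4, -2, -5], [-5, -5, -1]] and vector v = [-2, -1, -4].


First compute Av:
(Av)_1 = 5*-2 + 4*-1 + -5*-4 = 6
(Av)_2 = 4*-2 + -2*-1 + -5*-4 = 14
(Av)_3 = -5*-2 + -5*-1 + -1*-4 = 19
Av = [6, 14, 19]
Then v^T (Av) = -2*6 + -1*14 + -4*19
= -12 + -14 + -76 = -102

-102


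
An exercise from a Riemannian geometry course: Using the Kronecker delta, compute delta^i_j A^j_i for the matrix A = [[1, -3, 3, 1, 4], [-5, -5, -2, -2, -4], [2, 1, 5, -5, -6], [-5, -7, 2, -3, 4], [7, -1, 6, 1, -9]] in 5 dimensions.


The contraction (trace) of a rank-2 tensor is the sum of its diagonal elements.
Diagonal entries: A[1,1] = 1, A[2,2] = -5, A[3,3] = 5, A[4,4] = -3, A[5,5] = -9
Tr(A) = 1 + -5 + 5 + -3 + -9 = -11

-11


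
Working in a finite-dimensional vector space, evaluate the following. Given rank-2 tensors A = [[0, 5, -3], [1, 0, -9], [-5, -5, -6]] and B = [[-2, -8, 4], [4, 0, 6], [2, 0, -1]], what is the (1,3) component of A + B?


Tensor addition is component-wise: (A + B)_{ij} = A_{ij} + B_{ij}.
A_{13} = -3
B_{13} = 4
(A + B)_{13} = -3 + 4 = 1

1


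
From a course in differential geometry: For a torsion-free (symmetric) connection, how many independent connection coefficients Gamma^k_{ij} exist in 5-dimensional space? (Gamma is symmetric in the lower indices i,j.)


Christoffel symbols Gamma^k_{ij} are symmetric in i,j, so there are d * d(d+1)/2 independent symbols.
d = 5
d(d+1)/2 = 5 * 6 / 2 = 15
Total = 5 * 15 = 75

75


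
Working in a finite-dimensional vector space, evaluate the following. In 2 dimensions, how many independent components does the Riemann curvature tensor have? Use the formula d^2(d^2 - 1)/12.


The Riemann tensor in d dimensions has d^2(d^2 - 1)/12 independent components.
d = 2, so d^2 = 4
d^2 - 1 = 3
d^2(d^2 - 1) = 4 * 3 = 12
Divide by 12: 12 / 12 = 1

1


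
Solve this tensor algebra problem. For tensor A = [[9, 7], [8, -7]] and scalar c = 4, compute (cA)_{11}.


Scalar multiplication: (cA)_{ij} = c * A_{ij}.
c = 4
A_{11} = 9
(cA)_{11} = 4 * 9 = 36

36


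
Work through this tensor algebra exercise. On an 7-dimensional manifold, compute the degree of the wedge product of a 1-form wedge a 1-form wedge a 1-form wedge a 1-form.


The degree of a wedge product is the sum of the degrees of the individual forms.
Degrees: 1, 1, 1, 1
Total degree = 1 + 1 + 1 + 1 = 4

4


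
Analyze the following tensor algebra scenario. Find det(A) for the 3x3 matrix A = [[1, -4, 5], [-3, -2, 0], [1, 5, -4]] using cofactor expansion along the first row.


Expanding along the first row, det(A) = a11*M_11 - a12*M_12 + a13*M_13, where M_1j is the (1,j) minor.
Minor M_11 = -2*-4 - 0*5 = 8
Minor M_12 = -3*-4 - 0*1 = 12
Minor M_13 = -3*5 - -2*1 = -13
det = 1*(8) - -4*(12) + 5*(-13)
    = 8 - -48 + -65
    = -9

-9


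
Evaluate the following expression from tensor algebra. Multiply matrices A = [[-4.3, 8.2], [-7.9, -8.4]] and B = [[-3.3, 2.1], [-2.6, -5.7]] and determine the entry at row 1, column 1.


(AB)_{ij} = sum_k A_{ik} B_{kj}.
For i=1, j=1:
A_{11} * B_{11} = -4.3 * -3.3 = 14.19
A_{12} * B_{21} = 8.2 * -2.6 = -21.32
Sum = 14.19 + -21.32 = -7.13

-7.13
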